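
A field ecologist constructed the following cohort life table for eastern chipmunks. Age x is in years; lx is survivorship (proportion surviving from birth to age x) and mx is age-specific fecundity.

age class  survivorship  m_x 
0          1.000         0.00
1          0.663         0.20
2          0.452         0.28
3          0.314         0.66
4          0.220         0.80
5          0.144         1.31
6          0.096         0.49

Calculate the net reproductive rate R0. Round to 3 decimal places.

lx·mx by age: 0, 0.1326, 0.12656, 0.20724, 0.176, 0.18864, 0.04704
R0 = Σ lx·mx = 0.87808 → 0.878

0.878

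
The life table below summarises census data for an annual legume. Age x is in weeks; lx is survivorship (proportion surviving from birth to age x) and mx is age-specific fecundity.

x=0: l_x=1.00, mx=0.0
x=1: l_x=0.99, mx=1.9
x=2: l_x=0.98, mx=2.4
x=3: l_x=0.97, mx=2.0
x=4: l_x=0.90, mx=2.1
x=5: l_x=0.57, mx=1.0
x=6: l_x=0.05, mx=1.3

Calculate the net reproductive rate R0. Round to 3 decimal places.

8.698

lx·mx by age: 0, 1.881, 2.352, 1.94, 1.89, 0.57, 0.065
R0 = Σ lx·mx = 8.698 → 8.698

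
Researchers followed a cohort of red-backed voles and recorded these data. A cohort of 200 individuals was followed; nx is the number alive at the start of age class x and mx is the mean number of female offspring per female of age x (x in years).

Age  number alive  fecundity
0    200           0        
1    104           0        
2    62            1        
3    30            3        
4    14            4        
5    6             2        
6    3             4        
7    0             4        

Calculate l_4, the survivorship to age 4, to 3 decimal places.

0.070

l_4 = n_4/n_0 = 14/200 = 0.07 → 0.070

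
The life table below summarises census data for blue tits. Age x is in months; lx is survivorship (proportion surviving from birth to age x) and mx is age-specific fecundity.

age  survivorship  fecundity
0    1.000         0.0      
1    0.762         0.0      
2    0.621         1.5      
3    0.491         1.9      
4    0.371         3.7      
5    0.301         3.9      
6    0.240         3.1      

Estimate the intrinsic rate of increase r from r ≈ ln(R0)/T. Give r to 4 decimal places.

0.4127

R0 = Σ lx·mx = 0 + 0 + 0.9315 + 0.9329 + 1.3727 + 1.1739 + 0.744 = 5.155
Σ x·lx·mx = 20.486; T = 20.486/5.155 = 3.97401…
r ≈ ln(R0)/T = ln(5.155)/3.97401… = 0.412674… → 0.4127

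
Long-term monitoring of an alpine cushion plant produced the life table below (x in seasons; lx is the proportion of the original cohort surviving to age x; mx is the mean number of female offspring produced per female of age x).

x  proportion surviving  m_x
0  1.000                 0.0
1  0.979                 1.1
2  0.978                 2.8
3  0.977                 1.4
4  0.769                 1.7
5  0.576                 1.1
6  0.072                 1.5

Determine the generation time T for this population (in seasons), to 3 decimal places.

2.724

lx·mx: 0, 1.0769, 2.7384, 1.3678, 1.3073, 0.6336, 0.108 → R0 = 7.232
x·lx·mx: 0, 1.0769, 5.4768, 4.1034, 5.2292, 3.168, 0.648 → Σ = 19.7023
T = 19.7023 / 7.232 = 2.724322… → 2.724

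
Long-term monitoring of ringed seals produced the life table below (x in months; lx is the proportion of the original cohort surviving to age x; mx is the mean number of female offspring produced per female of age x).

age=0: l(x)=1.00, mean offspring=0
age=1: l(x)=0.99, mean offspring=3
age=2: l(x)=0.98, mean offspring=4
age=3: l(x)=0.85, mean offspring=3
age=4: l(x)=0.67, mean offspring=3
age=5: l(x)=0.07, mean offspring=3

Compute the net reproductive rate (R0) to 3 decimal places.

lx·mx by age: 0, 2.97, 3.92, 2.55, 2.01, 0.21
R0 = Σ lx·mx = 11.66 → 11.660

11.660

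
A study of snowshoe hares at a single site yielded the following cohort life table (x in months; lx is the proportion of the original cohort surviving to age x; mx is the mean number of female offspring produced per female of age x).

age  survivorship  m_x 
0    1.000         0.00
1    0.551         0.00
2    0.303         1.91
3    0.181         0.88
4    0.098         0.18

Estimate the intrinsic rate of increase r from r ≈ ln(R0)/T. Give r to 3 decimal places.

-0.124

R0 = Σ lx·mx = 0 + 0 + 0.57873 + 0.15928 + 0.01764 = 0.75565
Σ x·lx·mx = 1.70586; T = 1.70586/0.75565 = 2.25747…
r ≈ ln(R0)/T = ln(0.75565)/2.25747… = -0.12411… → -0.124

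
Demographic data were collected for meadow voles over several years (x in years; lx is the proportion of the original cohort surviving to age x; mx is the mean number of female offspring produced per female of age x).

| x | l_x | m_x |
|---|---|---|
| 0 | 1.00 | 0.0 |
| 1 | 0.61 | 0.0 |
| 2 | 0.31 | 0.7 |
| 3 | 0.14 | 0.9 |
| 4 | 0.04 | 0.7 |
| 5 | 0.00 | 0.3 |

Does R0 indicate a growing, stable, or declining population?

R0 = Σ lx·mx = 0 + 0 + 0.217 + 0.126 + 0.028 + 0 = 0.371
R0 < 1, so the population is declining.

declining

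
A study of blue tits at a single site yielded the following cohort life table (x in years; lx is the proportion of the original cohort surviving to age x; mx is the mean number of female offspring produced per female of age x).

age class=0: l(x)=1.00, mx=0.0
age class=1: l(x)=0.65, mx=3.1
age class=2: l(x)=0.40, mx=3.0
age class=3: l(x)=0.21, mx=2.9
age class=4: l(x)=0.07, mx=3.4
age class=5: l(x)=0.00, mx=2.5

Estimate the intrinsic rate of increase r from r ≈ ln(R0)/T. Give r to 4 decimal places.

0.7914

R0 = Σ lx·mx = 0 + 2.015 + 1.2 + 0.609 + 0.238 + 0 = 4.062
Σ x·lx·mx = 7.194; T = 7.194/4.062 = 1.77105…
r ≈ ln(R0)/T = ln(4.062)/1.77105… = 0.791438… → 0.7914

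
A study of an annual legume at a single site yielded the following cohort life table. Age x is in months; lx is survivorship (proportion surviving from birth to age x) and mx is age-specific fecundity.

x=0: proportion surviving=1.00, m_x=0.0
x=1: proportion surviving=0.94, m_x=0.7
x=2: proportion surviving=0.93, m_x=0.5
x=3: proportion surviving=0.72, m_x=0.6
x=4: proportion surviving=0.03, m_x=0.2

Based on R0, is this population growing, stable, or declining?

growing

R0 = Σ lx·mx = 0 + 0.658 + 0.465 + 0.432 + 0.006 = 1.561
R0 > 1, so the population is growing.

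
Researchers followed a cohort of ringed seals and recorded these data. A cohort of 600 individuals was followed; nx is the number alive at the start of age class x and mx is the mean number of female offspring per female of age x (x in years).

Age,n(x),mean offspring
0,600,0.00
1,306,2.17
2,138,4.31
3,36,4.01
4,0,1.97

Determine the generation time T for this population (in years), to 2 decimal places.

lx = nx/n0 = nx/600: 1, 0.51, 0.23, 0.06, 0
lx·mx: 0, 1.1067, 0.9913, 0.2406, 0 → R0 = 2.3386
x·lx·mx: 0, 1.1067, 1.9826, 0.7218, 0 → Σ = 3.8111
T = 3.8111 / 2.3386 = 1.62965… → 1.63

1.63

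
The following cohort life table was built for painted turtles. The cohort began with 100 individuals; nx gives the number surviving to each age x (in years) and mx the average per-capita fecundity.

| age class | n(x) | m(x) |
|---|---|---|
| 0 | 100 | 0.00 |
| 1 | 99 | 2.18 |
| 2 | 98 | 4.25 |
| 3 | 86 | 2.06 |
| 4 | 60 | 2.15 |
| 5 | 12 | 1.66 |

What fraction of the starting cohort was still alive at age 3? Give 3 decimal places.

0.860

l_3 = n_3/n_0 = 86/100 = 0.86 → 0.860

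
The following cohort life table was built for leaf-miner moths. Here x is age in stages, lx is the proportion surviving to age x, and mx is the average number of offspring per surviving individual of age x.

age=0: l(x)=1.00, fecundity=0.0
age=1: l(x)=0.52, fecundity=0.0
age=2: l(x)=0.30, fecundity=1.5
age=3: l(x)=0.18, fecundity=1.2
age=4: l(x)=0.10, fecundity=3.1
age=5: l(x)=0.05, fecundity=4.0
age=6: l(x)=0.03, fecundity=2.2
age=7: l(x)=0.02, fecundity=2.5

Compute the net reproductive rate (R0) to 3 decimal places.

1.292

lx·mx by age: 0, 0, 0.45, 0.216, 0.31, 0.2, 0.066, 0.05
R0 = Σ lx·mx = 1.292 → 1.292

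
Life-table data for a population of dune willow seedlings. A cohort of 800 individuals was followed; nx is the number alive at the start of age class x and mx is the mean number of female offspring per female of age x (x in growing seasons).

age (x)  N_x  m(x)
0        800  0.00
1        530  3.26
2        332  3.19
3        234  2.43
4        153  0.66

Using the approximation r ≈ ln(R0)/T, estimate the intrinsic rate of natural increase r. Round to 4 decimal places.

lx = nx/n0 = nx/800: 1, 0.6625, 0.415, 0.2925, 0.19125
R0 = Σ lx·mx = 0 + 2.15975… + 1.32385 + 0.71078… + 0.12623… = 4.3206…
Σ x·lx·mx = 7.444675…; T = 7.444675…/4.3206… = 1.72307…
r ≈ ln(R0)/T = ln(4.3206…)/1.72307… = 0.849297… → 0.8493

0.8493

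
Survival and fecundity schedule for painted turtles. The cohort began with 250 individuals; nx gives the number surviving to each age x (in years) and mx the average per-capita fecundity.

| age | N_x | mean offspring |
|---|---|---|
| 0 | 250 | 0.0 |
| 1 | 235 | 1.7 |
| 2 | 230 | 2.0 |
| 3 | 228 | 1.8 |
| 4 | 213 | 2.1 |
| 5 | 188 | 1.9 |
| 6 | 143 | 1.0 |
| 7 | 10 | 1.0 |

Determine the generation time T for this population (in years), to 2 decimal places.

lx = nx/n0 = nx/250: 1, 0.94, 0.92, 0.912, 0.852, 0.752, 0.572, 0.04
lx·mx: 0, 1.598, 1.84, 1.6416, 1.7892, 1.4288, 0.572, 0.04 → R0 = 8.9096
x·lx·mx: 0, 1.598, 3.68, 4.9248, 7.1568, 7.144, 3.432, 0.28 → Σ = 28.2156
T = 28.2156 / 8.9096 = 3.166876… → 3.17

3.17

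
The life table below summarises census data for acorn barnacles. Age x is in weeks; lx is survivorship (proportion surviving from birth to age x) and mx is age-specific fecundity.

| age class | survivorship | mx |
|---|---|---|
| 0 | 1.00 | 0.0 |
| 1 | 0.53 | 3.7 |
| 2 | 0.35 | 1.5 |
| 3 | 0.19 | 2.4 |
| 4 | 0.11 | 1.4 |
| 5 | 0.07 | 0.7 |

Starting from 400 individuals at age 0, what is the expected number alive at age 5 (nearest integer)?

28

Expected survivors = N0 · l_5 = 400 × 0.07 = 28 → 28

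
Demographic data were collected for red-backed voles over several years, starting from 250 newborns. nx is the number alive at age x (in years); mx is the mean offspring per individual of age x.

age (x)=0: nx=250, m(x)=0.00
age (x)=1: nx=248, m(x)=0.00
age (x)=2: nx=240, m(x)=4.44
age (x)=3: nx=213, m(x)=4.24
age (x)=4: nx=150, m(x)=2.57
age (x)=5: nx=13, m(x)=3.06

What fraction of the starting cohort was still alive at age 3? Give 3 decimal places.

l_3 = n_3/n_0 = 213/250 = 0.852 → 0.852

0.852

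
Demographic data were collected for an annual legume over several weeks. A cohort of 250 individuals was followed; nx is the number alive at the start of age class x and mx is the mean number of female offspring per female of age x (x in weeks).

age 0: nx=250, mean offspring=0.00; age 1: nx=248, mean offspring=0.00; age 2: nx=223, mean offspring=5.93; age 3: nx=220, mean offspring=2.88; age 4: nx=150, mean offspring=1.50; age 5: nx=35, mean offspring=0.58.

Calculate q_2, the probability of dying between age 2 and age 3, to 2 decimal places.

0.01

lx = nx/n0 = nx/250: 1, 0.992, 0.892, 0.88, 0.6, 0.14
q_2 = (l_2 − l_3) / l_2 = (0.892 − 0.88) / 0.892
     = 0.012 / 0.892 = 0.013453… → 0.01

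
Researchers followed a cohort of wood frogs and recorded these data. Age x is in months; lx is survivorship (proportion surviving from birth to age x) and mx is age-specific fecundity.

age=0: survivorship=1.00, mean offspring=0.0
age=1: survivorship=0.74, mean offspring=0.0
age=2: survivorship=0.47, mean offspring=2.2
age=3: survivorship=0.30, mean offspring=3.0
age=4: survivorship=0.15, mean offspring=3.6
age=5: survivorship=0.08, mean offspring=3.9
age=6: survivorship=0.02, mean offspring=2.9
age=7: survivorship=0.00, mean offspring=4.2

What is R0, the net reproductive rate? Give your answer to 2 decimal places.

lx·mx by age: 0, 0, 1.034, 0.9, 0.54, 0.312, 0.058, 0
R0 = Σ lx·mx = 2.844 → 2.84

2.84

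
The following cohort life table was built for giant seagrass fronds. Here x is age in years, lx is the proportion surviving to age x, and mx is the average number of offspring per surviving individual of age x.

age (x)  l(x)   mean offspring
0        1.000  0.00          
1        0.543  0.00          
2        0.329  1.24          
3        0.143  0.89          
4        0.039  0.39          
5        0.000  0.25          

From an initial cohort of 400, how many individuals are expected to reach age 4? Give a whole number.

Expected survivors = N0 · l_4 = 400 × 0.039 = 15.6 → 16

16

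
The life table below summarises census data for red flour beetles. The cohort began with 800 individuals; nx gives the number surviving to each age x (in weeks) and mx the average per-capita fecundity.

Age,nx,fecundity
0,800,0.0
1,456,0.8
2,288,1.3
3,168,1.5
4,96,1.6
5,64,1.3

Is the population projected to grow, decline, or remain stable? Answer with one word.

growing

lx = nx/n0 = nx/800: 1, 0.57, 0.36, 0.21, 0.12, 0.08
R0 = Σ lx·mx = 0 + 0.456 + 0.468 + 0.315 + 0.192 + 0.104 = 1.535
R0 > 1, so the population is growing.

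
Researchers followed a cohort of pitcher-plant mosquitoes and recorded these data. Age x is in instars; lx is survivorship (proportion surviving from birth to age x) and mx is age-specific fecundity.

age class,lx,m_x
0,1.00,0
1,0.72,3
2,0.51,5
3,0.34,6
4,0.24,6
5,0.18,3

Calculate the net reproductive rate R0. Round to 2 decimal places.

lx·mx by age: 0, 2.16, 2.55, 2.04, 1.44, 0.54
R0 = Σ lx·mx = 8.73 → 8.73

8.73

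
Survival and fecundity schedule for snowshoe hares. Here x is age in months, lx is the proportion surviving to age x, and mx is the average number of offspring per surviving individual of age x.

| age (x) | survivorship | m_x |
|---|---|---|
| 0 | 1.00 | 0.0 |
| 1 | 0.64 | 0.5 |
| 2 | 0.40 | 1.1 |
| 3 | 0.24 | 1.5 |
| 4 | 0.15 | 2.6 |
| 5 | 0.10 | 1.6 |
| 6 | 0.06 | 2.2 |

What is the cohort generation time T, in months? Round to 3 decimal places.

3.014

lx·mx: 0, 0.32, 0.44, 0.36, 0.39, 0.16, 0.132 → R0 = 1.802
x·lx·mx: 0, 0.32, 0.88, 1.08, 1.56, 0.8, 0.792 → Σ = 5.432
T = 5.432 / 1.802 = 3.014428… → 3.014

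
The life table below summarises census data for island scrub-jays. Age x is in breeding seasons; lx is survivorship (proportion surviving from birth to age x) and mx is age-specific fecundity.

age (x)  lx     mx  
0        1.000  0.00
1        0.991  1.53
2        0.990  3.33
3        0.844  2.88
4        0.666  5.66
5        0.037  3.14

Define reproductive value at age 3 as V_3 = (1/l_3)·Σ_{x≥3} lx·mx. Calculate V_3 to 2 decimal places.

lx·mx for x ≥ 3: 2.43072, 3.76956, 0.11618 → sum = 6.31646
V_3 = 6.31646 / l_3 = 6.31646 / 0.844 = 7.483957… → 7.48

7.48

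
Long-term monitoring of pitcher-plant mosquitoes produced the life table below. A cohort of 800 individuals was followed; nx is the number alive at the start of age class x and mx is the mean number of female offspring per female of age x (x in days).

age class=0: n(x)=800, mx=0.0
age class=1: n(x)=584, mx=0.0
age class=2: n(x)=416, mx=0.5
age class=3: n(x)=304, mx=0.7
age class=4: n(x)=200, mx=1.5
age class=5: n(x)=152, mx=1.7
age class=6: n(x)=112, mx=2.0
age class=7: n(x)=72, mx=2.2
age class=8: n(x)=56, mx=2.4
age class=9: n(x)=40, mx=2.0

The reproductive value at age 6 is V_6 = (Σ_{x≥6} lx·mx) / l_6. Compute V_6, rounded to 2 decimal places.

5.33

lx = nx/n0 = nx/800: 1, 0.73, 0.52, 0.38, 0.25, 0.19, 0.14, 0.09, 0.07, 0.05
lx·mx for x ≥ 6: 0.28, 0.198, 0.168, 0.1 → sum = 0.746
V_6 = 0.746 / l_6 = 0.746 / 0.14 = 5.328571… → 5.33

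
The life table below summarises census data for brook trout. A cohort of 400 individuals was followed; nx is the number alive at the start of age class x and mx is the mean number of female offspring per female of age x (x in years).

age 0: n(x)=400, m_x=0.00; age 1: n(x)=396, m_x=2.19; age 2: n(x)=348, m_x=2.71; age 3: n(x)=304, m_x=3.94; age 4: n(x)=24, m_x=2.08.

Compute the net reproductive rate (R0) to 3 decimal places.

7.645

lx = nx/n0 = nx/400: 1, 0.99, 0.87, 0.76, 0.06
lx·mx by age: 0, 2.1681, 2.3577, 2.9944, 0.1248
R0 = Σ lx·mx = 7.645 → 7.645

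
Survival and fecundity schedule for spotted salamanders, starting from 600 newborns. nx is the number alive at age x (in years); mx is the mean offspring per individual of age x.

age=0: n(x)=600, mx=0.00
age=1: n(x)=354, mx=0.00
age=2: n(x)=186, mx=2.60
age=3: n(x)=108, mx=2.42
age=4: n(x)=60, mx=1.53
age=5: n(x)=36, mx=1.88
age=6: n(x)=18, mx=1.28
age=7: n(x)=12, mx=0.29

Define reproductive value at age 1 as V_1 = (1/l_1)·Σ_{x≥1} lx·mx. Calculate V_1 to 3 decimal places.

lx = nx/n0 = nx/600: 1, 0.59, 0.31, 0.18, 0.1, 0.06, 0.03, 0.02
lx·mx for x ≥ 1: 0, 0.806, 0.4356, 0.153, 0.1128, 0.0384, 0.0058 → sum = 1.5516
V_1 = 1.5516 / l_1 = 1.5516 / 0.59 = 2.629831… → 2.630

2.630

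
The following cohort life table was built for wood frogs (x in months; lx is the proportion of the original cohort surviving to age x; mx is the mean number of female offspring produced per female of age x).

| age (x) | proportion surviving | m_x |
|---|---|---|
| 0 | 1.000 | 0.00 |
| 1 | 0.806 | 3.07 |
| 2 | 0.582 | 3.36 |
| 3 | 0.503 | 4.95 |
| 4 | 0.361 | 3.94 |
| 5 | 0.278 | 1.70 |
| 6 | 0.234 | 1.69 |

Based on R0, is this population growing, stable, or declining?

R0 = Σ lx·mx = 0 + 2.47442 + 1.95552 + 2.48985 + 1.42234 + 0.4726 + 0.39546 = 9.21019
R0 > 1, so the population is growing.

growing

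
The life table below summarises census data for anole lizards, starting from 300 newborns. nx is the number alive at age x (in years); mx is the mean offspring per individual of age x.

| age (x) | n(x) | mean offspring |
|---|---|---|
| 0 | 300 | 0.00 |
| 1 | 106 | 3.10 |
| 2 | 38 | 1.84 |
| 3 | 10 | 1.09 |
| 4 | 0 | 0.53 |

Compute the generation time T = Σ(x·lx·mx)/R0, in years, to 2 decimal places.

1.22

lx = nx/n0 = nx/300: 1, 0.35333…, 0.12667…, 0.03333…, 0
lx·mx: 0, 1.095333…, 0.233067…, 0.036333…, 0 → R0 = 1.364733…
x·lx·mx: 0, 1.095333…, 0.466133…, 0.109…, 0 → Σ = 1.670467…
T = 1.670467… / 1.364733… = 1.224024… → 1.22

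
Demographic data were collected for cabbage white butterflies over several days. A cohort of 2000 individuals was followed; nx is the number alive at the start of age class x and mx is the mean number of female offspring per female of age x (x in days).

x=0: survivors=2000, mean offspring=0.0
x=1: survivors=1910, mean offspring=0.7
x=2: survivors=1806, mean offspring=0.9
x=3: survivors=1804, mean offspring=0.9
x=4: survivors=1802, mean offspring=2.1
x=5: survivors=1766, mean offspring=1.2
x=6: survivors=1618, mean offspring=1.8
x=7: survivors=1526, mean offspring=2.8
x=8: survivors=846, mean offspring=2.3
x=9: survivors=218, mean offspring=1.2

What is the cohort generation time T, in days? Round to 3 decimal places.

5.055

lx = nx/n0 = nx/2000: 1, 0.955, 0.903, 0.902, 0.901, 0.883, 0.809, 0.763, 0.423, 0.109
lx·mx: 0, 0.6685, 0.8127, 0.8118, 1.8921, 1.0596, 1.4562, 2.1364, 0.9729, 0.1308 → R0 = 9.941
x·lx·mx: 0, 0.6685, 1.6254, 2.4354, 7.5684, 5.298, 8.7372, 14.9548, 7.7832, 1.1772 → Σ = 50.2481
T = 50.2481 / 9.941 = 5.054632… → 5.055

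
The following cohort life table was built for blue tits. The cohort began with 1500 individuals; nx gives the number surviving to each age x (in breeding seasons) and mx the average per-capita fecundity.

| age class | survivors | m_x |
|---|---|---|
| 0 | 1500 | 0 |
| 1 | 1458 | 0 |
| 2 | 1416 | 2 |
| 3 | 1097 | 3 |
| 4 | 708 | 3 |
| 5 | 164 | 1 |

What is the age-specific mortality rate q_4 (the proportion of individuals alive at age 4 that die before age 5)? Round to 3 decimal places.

lx = nx/n0 = nx/1500: 1, 0.972, 0.944, 0.73133…, 0.472, 0.10933…
q_4 = (l_4 − l_5) / l_4 = (0.472 − 0.109333…) / 0.472
     = 0.362667… / 0.472 = 0.768362… → 0.768

0.768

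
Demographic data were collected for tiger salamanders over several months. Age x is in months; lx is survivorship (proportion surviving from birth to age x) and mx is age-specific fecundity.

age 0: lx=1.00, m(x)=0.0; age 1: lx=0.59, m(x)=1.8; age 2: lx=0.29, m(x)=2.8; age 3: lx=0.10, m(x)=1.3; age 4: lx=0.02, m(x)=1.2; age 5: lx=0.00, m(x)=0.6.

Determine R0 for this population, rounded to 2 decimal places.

lx·mx by age: 0, 1.062, 0.812, 0.13, 0.024, 0
R0 = Σ lx·mx = 2.028 → 2.03

2.03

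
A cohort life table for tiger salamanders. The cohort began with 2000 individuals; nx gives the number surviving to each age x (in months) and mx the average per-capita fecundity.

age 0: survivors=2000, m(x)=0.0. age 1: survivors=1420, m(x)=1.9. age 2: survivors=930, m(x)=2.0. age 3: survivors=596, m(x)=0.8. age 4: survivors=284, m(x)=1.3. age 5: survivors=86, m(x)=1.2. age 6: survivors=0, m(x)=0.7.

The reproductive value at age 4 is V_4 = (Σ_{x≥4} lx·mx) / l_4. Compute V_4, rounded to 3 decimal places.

1.663

lx = nx/n0 = nx/2000: 1, 0.71, 0.465, 0.298, 0.142, 0.043, 0
lx·mx for x ≥ 4: 0.1846, 0.0516, 0 → sum = 0.2362
V_4 = 0.2362 / l_4 = 0.2362 / 0.142 = 1.66338… → 1.663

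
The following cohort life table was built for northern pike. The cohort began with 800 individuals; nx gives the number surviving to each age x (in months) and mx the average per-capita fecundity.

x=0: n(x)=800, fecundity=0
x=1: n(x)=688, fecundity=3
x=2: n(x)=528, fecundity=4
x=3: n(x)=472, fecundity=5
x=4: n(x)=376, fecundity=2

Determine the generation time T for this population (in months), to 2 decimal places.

2.25

lx = nx/n0 = nx/800: 1, 0.86, 0.66, 0.59, 0.47
lx·mx: 0, 2.58, 2.64, 2.95, 0.94 → R0 = 9.11
x·lx·mx: 0, 2.58, 5.28, 8.85, 3.76 → Σ = 20.47
T = 20.47 / 9.11 = 2.246981… → 2.25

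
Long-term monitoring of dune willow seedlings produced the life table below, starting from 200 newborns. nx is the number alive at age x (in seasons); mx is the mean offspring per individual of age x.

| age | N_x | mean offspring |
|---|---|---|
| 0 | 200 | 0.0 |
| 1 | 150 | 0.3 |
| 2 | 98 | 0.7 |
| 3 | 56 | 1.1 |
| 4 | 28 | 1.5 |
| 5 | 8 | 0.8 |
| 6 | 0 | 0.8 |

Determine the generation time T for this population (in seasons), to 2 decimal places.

2.54

lx = nx/n0 = nx/200: 1, 0.75, 0.49, 0.28, 0.14, 0.04, 0
lx·mx: 0, 0.225, 0.343, 0.308, 0.21, 0.032, 0 → R0 = 1.118
x·lx·mx: 0, 0.225, 0.686, 0.924, 0.84, 0.16, 0 → Σ = 2.835
T = 2.835 / 1.118 = 2.535778… → 2.54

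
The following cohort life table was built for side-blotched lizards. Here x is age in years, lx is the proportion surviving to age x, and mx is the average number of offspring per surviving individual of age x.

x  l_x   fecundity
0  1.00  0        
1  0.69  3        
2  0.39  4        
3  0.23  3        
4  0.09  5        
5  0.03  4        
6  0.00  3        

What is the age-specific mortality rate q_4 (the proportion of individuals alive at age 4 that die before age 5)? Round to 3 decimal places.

0.667

q_4 = (l_4 − l_5) / l_4 = (0.09 − 0.03) / 0.09
     = 0.06 / 0.09 = 0.666667… → 0.667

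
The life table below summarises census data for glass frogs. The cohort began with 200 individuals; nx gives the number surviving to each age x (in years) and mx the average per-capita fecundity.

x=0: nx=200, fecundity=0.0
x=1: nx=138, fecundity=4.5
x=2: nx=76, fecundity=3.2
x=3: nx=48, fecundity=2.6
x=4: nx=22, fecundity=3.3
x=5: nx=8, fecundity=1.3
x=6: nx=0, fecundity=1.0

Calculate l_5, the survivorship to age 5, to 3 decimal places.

0.040

l_5 = n_5/n_0 = 8/200 = 0.04 → 0.040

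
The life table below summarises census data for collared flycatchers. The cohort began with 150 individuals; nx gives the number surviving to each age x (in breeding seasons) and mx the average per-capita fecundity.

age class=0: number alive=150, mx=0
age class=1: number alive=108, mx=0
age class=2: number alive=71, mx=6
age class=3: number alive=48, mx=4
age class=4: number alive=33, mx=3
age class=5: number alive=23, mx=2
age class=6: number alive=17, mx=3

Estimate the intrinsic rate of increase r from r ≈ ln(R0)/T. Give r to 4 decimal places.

lx = nx/n0 = nx/150: 1, 0.72, 0.47333…, 0.32, 0.22, 0.15333…, 0.11333…
R0 = Σ lx·mx = 0 + 0 + 2.84… + 1.28 + 0.66 + 0.30667… + 0.34… = 5.426667…
Σ x·lx·mx = 15.733333…; T = 15.733333…/5.426667… = 2.89926…
r ≈ ln(R0)/T = ln(5.426667…)/2.89926… = 0.583364… → 0.5834

0.5834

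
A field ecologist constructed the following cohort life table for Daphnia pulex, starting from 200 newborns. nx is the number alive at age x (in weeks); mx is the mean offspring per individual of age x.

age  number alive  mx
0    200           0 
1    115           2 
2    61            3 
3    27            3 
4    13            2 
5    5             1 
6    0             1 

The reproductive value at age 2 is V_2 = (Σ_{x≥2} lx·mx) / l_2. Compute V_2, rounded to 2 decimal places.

lx = nx/n0 = nx/200: 1, 0.575, 0.305, 0.135, 0.065, 0.025, 0
lx·mx for x ≥ 2: 0.915, 0.405, 0.13, 0.025, 0 → sum = 1.475
V_2 = 1.475 / l_2 = 1.475 / 0.305 = 4.836066… → 4.84

4.84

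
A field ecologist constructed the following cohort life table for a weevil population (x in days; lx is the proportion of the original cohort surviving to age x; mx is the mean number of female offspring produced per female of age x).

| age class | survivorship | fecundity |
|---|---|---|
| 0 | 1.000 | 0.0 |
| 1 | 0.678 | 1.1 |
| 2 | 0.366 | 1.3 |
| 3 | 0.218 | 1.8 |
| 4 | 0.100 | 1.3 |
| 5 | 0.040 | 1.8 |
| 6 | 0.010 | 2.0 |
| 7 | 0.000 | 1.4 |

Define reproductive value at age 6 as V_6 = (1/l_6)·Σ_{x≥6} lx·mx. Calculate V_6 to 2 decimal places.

lx·mx for x ≥ 6: 0.02, 0 → sum = 0.02
V_6 = 0.02 / l_6 = 0.02 / 0.01 = 2 → 2.00

2.00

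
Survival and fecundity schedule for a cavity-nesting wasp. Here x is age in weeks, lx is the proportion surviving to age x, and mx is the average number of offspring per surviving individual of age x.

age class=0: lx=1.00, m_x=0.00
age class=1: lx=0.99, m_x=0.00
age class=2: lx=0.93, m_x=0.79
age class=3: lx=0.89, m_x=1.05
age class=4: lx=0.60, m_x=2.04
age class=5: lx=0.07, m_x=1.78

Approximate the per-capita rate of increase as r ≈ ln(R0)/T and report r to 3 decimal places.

0.340

R0 = Σ lx·mx = 0 + 0 + 0.7347 + 0.9345 + 1.224 + 0.1246 = 3.0178
Σ x·lx·mx = 9.7919; T = 9.7919/3.0178 = 3.24471…
r ≈ ln(R0)/T = ln(3.0178)/3.24471… = 0.34041… → 0.340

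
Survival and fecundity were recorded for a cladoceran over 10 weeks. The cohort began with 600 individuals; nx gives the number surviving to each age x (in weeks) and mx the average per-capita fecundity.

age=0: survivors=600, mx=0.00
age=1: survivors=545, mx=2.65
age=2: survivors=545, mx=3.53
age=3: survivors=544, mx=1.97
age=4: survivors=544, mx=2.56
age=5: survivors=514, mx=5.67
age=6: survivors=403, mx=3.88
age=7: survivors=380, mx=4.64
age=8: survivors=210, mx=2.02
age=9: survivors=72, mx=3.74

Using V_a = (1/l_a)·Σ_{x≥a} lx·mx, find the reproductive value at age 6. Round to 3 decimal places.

9.976

lx = nx/n0 = nx/600: 1, 0.90833…, 0.90833…, 0.90667…, 0.90667…, 0.85667…, 0.67167…, 0.63333…, 0.35, 0.12
lx·mx for x ≥ 6: 2.606067…, 2.938667…, 0.707, 0.4488 → sum = 6.700533…
V_6 = 6.700533… / l_6 = 6.700533… / 0.671667… = 9.97598… → 9.976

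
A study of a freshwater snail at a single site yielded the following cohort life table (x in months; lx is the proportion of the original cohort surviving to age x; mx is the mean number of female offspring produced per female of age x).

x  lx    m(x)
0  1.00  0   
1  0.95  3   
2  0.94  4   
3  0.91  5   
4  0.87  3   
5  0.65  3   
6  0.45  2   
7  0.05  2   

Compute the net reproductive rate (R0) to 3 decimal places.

lx·mx by age: 0, 2.85, 3.76, 4.55, 2.61, 1.95, 0.9, 0.1
R0 = Σ lx·mx = 16.72 → 16.720

16.720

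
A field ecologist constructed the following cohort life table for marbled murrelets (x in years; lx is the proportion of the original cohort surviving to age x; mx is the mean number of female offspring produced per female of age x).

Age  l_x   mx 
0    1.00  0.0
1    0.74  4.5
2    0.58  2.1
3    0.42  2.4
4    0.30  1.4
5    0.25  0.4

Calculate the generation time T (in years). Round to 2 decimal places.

lx·mx: 0, 3.33, 1.218, 1.008, 0.42, 0.1 → R0 = 6.076
x·lx·mx: 0, 3.33, 2.436, 3.024, 1.68, 0.5 → Σ = 10.97
T = 10.97 / 6.076 = 1.805464… → 1.81

1.81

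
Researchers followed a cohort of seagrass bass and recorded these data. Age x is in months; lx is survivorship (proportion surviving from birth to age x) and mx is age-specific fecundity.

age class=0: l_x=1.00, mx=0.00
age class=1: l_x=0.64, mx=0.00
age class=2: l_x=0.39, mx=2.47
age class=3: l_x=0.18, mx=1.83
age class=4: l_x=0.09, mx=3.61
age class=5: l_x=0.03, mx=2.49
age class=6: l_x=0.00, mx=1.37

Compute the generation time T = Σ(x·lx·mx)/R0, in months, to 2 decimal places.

2.71

lx·mx: 0, 0, 0.9633, 0.3294, 0.3249, 0.0747, 0 → R0 = 1.6923
x·lx·mx: 0, 0, 1.9266, 0.9882, 1.2996, 0.3735, 0 → Σ = 4.5879
T = 4.5879 / 1.6923 = 2.711044… → 2.71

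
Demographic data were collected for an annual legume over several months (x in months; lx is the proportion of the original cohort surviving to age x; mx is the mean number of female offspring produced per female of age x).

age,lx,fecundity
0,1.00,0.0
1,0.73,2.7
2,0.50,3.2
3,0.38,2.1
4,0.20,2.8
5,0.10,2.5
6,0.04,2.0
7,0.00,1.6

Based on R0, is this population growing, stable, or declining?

R0 = Σ lx·mx = 0 + 1.971 + 1.6 + 0.798 + 0.56 + 0.25 + 0.08 + 0 = 5.259
R0 > 1, so the population is growing.

growing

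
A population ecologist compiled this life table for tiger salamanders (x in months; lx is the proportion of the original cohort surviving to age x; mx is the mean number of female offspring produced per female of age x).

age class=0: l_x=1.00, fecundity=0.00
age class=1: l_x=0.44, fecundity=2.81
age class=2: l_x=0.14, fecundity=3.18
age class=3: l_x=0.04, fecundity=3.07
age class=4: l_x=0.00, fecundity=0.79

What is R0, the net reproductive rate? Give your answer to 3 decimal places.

1.804

lx·mx by age: 0, 1.2364, 0.4452, 0.1228, 0
R0 = Σ lx·mx = 1.8044 → 1.804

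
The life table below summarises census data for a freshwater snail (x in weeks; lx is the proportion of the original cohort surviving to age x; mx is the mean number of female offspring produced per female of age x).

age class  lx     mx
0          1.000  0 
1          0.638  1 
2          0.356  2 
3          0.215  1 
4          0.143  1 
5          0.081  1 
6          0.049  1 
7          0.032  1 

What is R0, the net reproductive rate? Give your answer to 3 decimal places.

lx·mx by age: 0, 0.638, 0.712, 0.215, 0.143, 0.081, 0.049, 0.032
R0 = Σ lx·mx = 1.87 → 1.870

1.870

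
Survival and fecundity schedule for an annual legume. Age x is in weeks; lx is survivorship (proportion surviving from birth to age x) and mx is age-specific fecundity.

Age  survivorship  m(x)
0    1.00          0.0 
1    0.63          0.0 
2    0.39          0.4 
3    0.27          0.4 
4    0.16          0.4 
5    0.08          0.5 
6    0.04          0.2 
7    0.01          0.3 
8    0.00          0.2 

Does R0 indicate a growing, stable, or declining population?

R0 = Σ lx·mx = 0 + 0 + 0.156 + 0.108 + 0.064 + 0.04 + 0.008 + 0.003 + 0 = 0.379
R0 < 1, so the population is declining.

declining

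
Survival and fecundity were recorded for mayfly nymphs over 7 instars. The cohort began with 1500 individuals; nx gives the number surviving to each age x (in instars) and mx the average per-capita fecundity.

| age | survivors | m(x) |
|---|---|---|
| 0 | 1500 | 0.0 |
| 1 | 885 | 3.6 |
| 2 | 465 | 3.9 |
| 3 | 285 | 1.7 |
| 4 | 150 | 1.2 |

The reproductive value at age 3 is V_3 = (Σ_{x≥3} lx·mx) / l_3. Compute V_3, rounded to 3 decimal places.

lx = nx/n0 = nx/1500: 1, 0.59, 0.31, 0.19, 0.1
lx·mx for x ≥ 3: 0.323, 0.12 → sum = 0.443
V_3 = 0.443 / l_3 = 0.443 / 0.19 = 2.331579… → 2.332

2.332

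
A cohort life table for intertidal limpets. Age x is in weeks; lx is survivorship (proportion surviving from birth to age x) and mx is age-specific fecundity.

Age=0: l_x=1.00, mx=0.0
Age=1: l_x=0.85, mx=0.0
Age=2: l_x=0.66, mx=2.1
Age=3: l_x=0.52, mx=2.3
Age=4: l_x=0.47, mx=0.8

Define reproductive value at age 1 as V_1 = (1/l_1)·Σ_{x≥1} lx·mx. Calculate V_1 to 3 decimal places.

3.480

lx·mx for x ≥ 1: 0, 1.386, 1.196, 0.376 → sum = 2.958
V_1 = 2.958 / l_1 = 2.958 / 0.85 = 3.48 → 3.480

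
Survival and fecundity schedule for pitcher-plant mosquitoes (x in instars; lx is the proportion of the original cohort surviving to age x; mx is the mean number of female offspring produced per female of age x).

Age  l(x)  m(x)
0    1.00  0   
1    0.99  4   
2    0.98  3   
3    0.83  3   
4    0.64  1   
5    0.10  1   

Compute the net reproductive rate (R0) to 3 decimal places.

10.130

lx·mx by age: 0, 3.96, 2.94, 2.49, 0.64, 0.1
R0 = Σ lx·mx = 10.13 → 10.130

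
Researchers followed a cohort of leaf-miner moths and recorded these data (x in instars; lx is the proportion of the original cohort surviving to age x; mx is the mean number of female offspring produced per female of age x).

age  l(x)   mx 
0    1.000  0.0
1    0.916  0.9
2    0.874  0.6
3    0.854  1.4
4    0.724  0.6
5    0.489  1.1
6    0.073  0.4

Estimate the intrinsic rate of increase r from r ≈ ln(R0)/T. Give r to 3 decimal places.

0.446

R0 = Σ lx·mx = 0 + 0.8244 + 0.5244 + 1.1956 + 0.4344 + 0.5379 + 0.0292 = 3.5459
Σ x·lx·mx = 10.0623; T = 10.0623/3.5459 = 2.83773…
r ≈ ln(R0)/T = ln(3.5459)/2.83773… = 0.44606… → 0.446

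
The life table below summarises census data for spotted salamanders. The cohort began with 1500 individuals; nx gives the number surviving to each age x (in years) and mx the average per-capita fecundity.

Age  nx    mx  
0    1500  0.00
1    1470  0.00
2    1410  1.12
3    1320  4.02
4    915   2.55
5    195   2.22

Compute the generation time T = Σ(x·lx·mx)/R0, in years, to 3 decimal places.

3.168

lx = nx/n0 = nx/1500: 1, 0.98, 0.94, 0.88, 0.61, 0.13
lx·mx: 0, 0, 1.0528, 3.5376, 1.5555, 0.2886 → R0 = 6.4345
x·lx·mx: 0, 0, 2.1056, 10.6128, 6.222, 1.443 → Σ = 20.3834
T = 20.3834 / 6.4345 = 3.16783… → 3.168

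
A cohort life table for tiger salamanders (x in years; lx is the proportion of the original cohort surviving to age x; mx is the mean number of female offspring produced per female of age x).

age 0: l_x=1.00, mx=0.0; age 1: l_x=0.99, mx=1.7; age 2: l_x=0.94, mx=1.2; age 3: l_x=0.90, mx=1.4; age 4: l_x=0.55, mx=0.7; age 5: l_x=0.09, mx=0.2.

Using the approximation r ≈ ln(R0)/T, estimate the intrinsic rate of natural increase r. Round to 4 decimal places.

R0 = Σ lx·mx = 0 + 1.683 + 1.128 + 1.26 + 0.385 + 0.018 = 4.474
Σ x·lx·mx = 9.349; T = 9.349/4.474 = 2.08963…
r ≈ ln(R0)/T = ln(4.474)/2.08963… = 0.717009… → 0.7170

0.7170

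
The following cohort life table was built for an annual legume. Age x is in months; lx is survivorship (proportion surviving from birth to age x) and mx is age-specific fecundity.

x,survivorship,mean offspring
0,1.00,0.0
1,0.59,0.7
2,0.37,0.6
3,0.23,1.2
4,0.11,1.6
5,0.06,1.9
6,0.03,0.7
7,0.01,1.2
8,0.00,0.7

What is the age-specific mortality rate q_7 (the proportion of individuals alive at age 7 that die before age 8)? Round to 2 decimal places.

q_7 = (l_7 − l_8) / l_7 = (0.01 − 0) / 0.01
     = 0.01 / 0.01 = 1 → 1.00

1.00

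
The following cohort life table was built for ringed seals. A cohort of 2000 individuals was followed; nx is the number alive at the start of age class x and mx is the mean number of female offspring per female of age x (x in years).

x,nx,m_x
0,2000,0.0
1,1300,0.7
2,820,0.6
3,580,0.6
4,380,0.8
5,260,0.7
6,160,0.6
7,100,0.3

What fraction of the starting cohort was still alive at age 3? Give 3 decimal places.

0.290

l_3 = n_3/n_0 = 580/2000 = 0.29 → 0.290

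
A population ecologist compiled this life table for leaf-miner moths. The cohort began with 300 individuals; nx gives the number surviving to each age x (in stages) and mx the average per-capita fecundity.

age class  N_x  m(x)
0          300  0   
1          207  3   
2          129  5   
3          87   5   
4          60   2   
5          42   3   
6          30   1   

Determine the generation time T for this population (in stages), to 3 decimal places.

lx = nx/n0 = nx/300: 1, 0.69, 0.43, 0.29, 0.2, 0.14, 0.1
lx·mx: 0, 2.07, 2.15, 1.45, 0.4, 0.42, 0.1 → R0 = 6.59
x·lx·mx: 0, 2.07, 4.3, 4.35, 1.6, 2.1, 0.6 → Σ = 15.02
T = 15.02 / 6.59 = 2.279211… → 2.279

2.279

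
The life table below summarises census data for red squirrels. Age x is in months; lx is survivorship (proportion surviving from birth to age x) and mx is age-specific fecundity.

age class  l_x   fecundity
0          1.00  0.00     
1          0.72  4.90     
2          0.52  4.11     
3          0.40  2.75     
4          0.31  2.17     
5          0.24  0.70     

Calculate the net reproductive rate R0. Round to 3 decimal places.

7.606

lx·mx by age: 0, 3.528, 2.1372, 1.1, 0.6727, 0.168
R0 = Σ lx·mx = 7.6059 → 7.606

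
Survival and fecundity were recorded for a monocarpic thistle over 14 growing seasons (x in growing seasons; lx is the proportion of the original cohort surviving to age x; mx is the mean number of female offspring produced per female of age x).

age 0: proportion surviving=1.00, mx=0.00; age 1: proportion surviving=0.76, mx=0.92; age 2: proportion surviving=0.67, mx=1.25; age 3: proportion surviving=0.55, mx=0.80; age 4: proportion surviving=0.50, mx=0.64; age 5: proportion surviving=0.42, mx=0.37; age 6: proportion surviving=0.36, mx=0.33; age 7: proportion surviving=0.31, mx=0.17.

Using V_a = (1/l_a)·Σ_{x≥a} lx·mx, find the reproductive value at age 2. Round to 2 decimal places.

2.87

lx·mx for x ≥ 2: 0.8375, 0.44, 0.32, 0.1554, 0.1188, 0.0527 → sum = 1.9244
V_2 = 1.9244 / l_2 = 1.9244 / 0.67 = 2.872239… → 2.87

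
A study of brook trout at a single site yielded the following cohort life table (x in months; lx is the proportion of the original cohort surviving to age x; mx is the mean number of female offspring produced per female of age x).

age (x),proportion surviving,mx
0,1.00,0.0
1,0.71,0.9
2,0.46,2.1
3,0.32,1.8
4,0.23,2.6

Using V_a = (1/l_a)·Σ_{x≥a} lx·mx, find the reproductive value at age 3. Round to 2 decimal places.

lx·mx for x ≥ 3: 0.576, 0.598 → sum = 1.174
V_3 = 1.174 / l_3 = 1.174 / 0.32 = 3.66875 → 3.67

3.67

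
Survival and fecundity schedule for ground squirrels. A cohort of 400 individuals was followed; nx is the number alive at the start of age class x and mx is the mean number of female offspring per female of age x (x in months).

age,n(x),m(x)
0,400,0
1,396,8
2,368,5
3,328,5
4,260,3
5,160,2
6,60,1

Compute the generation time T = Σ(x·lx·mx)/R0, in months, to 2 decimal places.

lx = nx/n0 = nx/400: 1, 0.99, 0.92, 0.82, 0.65, 0.4, 0.15
lx·mx: 0, 7.92, 4.6, 4.1, 1.95, 0.8, 0.15 → R0 = 19.52
x·lx·mx: 0, 7.92, 9.2, 12.3, 7.8, 4, 0.9 → Σ = 42.12
T = 42.12 / 19.52 = 2.157787… → 2.16

2.16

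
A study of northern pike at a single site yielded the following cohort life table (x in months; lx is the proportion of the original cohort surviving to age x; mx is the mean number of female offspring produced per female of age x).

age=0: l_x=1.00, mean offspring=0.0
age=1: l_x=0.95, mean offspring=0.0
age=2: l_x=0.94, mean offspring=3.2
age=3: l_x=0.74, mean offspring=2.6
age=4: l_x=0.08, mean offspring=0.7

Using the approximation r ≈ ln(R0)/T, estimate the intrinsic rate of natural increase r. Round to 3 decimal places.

R0 = Σ lx·mx = 0 + 0 + 3.008 + 1.924 + 0.056 = 4.988
Σ x·lx·mx = 12.012; T = 12.012/4.988 = 2.40818…
r ≈ ln(R0)/T = ln(4.988)/2.40818… = 0.66732… → 0.667

0.667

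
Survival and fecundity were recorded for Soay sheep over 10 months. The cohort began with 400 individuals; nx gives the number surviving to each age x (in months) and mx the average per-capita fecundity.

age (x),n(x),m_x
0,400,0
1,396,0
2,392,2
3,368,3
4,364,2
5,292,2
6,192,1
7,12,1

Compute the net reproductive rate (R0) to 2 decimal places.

lx = nx/n0 = nx/400: 1, 0.99, 0.98, 0.92, 0.91, 0.73, 0.48, 0.03
lx·mx by age: 0, 0, 1.96, 2.76, 1.82, 1.46, 0.48, 0.03
R0 = Σ lx·mx = 8.51 → 8.51

8.51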